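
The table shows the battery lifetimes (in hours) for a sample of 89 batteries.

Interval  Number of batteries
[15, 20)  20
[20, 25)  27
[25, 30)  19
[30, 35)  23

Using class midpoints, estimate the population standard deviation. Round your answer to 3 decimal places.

Midpoints: 17.5, 22.5, 27.5, 32.5
n = 89, Σfm = 2227.5, mean = 25.0281
Σfm² = 58456.25
Σf(m − x̄)² = Σfm² − (Σfm)²/n = 58456.25 − 2227.5²/89 = 2706.1798
Population variance = 2706.1798 / 89 = 30.4065
Standard deviation = √30.4065 = 5.5142

5.514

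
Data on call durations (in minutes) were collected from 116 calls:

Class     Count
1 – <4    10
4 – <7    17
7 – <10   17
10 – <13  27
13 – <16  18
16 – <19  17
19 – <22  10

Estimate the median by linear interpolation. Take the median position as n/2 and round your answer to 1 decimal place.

11.6

Cumulative frequencies: 10, 27, 44, 71, 89, 106, 116
n = 116; position = n/2 = 58.
This falls in the class 10 – <13: L = 10, F = 44, f = 27, h = 3.
Median ≈ 10 + ((58 − 44) / 27) × 3 = 11.5556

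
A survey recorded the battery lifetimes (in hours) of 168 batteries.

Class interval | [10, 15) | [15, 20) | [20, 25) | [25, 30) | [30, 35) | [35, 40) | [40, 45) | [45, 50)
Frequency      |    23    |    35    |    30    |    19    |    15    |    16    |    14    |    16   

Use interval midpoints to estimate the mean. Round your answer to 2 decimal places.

27.02

Midpoints: 12.5, 17.5, 22.5, 27.5, 32.5, 37.5, 42.5, 47.5
Σfm = 23×12.5 + 35×17.5 + 30×22.5 + 19×27.5 + 15×32.5 + 16×37.5 + 14×42.5 + 16×47.5 = 4540
n = Σf = 168
Mean = 4540 / 168 = 27.0238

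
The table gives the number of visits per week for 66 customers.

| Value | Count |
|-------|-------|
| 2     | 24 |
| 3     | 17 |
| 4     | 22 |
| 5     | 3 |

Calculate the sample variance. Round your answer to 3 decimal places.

0.889

Values: 2, 3, 4, 5
n = 66, Σfx = 202, mean = 3.0606
Σfx² = 676
Σf(x − x̄)² = Σfx² − (Σfx)²/n = 676 − 202²/66 = 57.7576
Sample variance = 57.7576 / 65 = 0.8886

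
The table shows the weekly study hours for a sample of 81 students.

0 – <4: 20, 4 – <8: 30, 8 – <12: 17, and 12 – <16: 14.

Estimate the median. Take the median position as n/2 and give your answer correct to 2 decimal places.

6.73

Cumulative frequencies: 20, 50, 67, 81
n = 81; position = n/2 = 40.5.
This falls in the class 4 – <8: L = 4, F = 20, f = 30, h = 4.
Median ≈ 4 + ((40.5 − 20) / 30) × 4 = 6.7333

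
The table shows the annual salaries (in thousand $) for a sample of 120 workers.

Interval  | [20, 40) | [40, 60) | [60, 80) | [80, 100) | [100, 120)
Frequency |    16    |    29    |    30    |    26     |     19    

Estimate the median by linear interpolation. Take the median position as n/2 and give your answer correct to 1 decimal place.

70.0

Cumulative frequencies: 16, 45, 75, 101, 120
n = 120; position = n/2 = 60.
This falls in the class [60, 80): L = 60, F = 45, f = 30, h = 20.
Median ≈ 60 + ((60 − 45) / 30) × 20 = 70.0000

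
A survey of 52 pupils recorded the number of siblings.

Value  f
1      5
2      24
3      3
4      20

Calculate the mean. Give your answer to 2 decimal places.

2.73

Values: 1, 2, 3, 4
Σfx = 5×1 + 24×2 + 3×3 + 20×4 = 142
n = Σf = 52
Mean = 142 / 52 = 2.7308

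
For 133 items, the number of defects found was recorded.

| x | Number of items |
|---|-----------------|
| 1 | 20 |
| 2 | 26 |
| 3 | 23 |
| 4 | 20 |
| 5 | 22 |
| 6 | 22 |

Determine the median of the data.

Cumulative frequencies: 20, 46, 69, 89, 111, 133
n = 133, so the median is the value in position (n+1)/2 = 67.
Position 67 falls at value 3.

3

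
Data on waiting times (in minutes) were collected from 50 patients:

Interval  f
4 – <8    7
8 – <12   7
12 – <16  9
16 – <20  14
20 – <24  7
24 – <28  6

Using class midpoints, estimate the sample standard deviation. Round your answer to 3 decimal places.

6.220

Midpoints: 6, 10, 14, 18, 22, 26
n = 50, Σfm = 800, mean = 16.0000
Σfm² = 14696
Σf(m − x̄)² = Σfm² − (Σfm)²/n = 14696 − 800²/50 = 1896.0000
Sample variance = 1896.0000 / 49 = 38.6939
Standard deviation = √38.6939 = 6.2204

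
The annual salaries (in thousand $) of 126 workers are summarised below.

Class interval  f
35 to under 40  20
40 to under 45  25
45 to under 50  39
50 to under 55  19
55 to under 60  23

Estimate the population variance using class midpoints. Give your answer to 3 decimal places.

Midpoints: 37.5, 42.5, 47.5, 52.5, 57.5
n = 126, Σfm = 5985, mean = 47.5000
Σfm² = 289687.5
Σf(m − x̄)² = Σfm² − (Σfm)²/n = 289687.5 − 5985²/126 = 5400.0000
Population variance = 5400.0000 / 126 = 42.8571

42.857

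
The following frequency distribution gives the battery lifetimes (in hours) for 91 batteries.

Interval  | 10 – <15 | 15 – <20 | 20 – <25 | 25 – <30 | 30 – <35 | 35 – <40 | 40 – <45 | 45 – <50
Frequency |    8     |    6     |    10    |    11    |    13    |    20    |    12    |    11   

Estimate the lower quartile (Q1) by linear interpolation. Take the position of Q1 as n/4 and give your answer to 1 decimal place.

24.4

Cumulative frequencies: 8, 14, 24, 35, 48, 68, 80, 91
n = 91; position = n/4 = 22.75.
This falls in the class 20 – <25: L = 20, F = 14, f = 10, h = 5.
Lower quartile ≈ 20 + ((22.75 − 14) / 10) × 5 = 24.3750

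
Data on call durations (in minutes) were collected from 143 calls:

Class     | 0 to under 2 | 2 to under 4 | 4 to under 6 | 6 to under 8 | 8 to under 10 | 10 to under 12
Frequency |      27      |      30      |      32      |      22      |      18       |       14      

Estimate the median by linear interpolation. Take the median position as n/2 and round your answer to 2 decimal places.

4.91

Cumulative frequencies: 27, 57, 89, 111, 129, 143
n = 143; position = n/2 = 71.5.
This falls in the class 4 to under 6: L = 4, F = 57, f = 32, h = 2.
Median ≈ 4 + ((71.5 − 57) / 32) × 2 = 4.9062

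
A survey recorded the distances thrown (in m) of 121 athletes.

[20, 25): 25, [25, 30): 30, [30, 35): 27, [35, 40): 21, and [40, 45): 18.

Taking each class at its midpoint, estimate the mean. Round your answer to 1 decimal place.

Midpoints: 22.5, 27.5, 32.5, 37.5, 42.5
Σfm = 25×22.5 + 30×27.5 + 27×32.5 + 21×37.5 + 18×42.5 = 3817.5
n = Σf = 121
Mean = 3817.5 / 121 = 31.5496

31.5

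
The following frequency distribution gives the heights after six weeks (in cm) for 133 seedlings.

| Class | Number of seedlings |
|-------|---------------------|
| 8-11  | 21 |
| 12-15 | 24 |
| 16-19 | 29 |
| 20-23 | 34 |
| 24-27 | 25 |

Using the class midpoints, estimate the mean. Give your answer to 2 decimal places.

18.04

Midpoints: 9.5, 13.5, 17.5, 21.5, 25.5
Σfm = 21×9.5 + 24×13.5 + 29×17.5 + 34×21.5 + 25×25.5 = 2399.5
n = Σf = 133
Mean = 2399.5 / 133 = 18.0414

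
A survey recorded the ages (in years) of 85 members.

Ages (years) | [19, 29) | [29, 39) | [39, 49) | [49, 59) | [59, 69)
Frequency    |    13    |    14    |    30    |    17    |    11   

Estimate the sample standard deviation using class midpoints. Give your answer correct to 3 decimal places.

12.295

Midpoints: 24, 34, 44, 54, 64
n = 85, Σfm = 3730, mean = 43.8824
Σfm² = 176380
Σf(m − x̄)² = Σfm² − (Σfm)²/n = 176380 − 3730²/85 = 12698.8235
Sample variance = 12698.8235 / 84 = 151.1765
Standard deviation = √151.1765 = 12.2954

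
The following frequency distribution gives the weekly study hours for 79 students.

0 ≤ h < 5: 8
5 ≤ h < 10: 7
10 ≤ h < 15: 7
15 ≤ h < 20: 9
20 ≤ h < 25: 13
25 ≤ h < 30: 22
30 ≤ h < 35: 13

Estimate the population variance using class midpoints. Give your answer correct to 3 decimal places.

92.429

Midpoints: 2.5, 7.5, 12.5, 17.5, 22.5, 27.5, 32.5
n = 79, Σfm = 1637.5, mean = 20.7278
Σfm² = 41243.75
Σf(m − x̄)² = Σfm² − (Σfm)²/n = 41243.75 − 1637.5²/79 = 7301.8987
Population variance = 7301.8987 / 79 = 92.4291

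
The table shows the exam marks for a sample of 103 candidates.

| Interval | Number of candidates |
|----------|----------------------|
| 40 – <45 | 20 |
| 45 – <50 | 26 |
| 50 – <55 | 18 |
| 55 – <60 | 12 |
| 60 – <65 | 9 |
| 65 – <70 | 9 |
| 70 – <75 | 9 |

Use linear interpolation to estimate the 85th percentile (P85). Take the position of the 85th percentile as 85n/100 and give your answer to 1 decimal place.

66.4

Cumulative frequencies: 20, 46, 64, 76, 85, 94, 103
n = 103; position = 85n/100 = 87.55.
This falls in the class 65 – <70: L = 65, F = 85, f = 9, h = 5.
85th percentile ≈ 65 + ((87.55 − 85) / 9) × 5 = 66.4167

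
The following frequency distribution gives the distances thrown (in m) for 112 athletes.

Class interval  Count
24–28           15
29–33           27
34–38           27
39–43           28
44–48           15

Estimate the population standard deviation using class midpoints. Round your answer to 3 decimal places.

Midpoints: 26, 31, 36, 41, 46
n = 112, Σfm = 4037, mean = 36.0446
Σfm² = 149887
Σf(m − x̄)² = Σfm² − (Σfm)²/n = 149887 − 4037²/112 = 4374.7768
Population variance = 4374.7768 / 112 = 39.0605
Standard deviation = √39.0605 = 6.2498

6.250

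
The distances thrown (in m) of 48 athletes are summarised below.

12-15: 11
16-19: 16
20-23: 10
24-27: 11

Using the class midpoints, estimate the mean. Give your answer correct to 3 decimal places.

19.250

Midpoints: 13.5, 17.5, 21.5, 25.5
Σfm = 11×13.5 + 16×17.5 + 10×21.5 + 11×25.5 = 924
n = Σf = 48
Mean = 924 / 48 = 19.2500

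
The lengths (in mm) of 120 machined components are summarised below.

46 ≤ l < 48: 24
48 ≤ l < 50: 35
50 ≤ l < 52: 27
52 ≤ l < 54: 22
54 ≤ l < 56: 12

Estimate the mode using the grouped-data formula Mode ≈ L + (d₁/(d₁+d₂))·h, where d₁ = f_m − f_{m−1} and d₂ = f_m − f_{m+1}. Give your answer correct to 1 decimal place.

49.2

Modal class: 48 ≤ l < 50 (highest frequency 35).
d₁ = 35 − 24 = 11, d₂ = 35 − 27 = 8
Mode ≈ 48 + (11/(11+8)) × 2 = 48 + 1.1579 = 49.1579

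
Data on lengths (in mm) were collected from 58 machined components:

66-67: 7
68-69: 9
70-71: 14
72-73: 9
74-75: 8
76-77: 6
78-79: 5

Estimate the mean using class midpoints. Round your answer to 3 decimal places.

71.879

Midpoints: 66.5, 68.5, 70.5, 72.5, 74.5, 76.5, 78.5
Σfm = 7×66.5 + 9×68.5 + 14×70.5 + 9×72.5 + 8×74.5 + 6×76.5 + 5×78.5 = 4169
n = Σf = 58
Mean = 4169 / 58 = 71.8793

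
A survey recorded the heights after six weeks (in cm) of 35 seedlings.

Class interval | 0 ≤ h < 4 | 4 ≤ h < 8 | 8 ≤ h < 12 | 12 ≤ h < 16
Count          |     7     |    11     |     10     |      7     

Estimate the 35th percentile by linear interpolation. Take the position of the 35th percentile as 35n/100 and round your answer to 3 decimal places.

Cumulative frequencies: 7, 18, 28, 35
n = 35; position = 35n/100 = 12.25.
This falls in the class 4 ≤ h < 8: L = 4, F = 7, f = 11, h = 4.
35th percentile ≈ 4 + ((12.25 − 7) / 11) × 4 = 5.9091

5.909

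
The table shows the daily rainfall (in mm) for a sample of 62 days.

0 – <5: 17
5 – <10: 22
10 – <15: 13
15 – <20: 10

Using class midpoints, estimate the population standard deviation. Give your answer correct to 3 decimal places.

5.154

Midpoints: 2.5, 7.5, 12.5, 17.5
n = 62, Σfm = 545, mean = 8.7903
Σfm² = 6437.5
Σf(m − x̄)² = Σfm² − (Σfm)²/n = 6437.5 − 545²/62 = 1646.7742
Population variance = 1646.7742 / 62 = 26.5609
Standard deviation = √26.5609 = 5.1537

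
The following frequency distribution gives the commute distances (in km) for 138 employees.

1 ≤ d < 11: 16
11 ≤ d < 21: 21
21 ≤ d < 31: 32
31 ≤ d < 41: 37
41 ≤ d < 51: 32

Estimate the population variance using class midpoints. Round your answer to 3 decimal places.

Midpoints: 6, 16, 26, 36, 46
n = 138, Σfm = 4068, mean = 29.4783
Σfm² = 143248
Σf(m − x̄)² = Σfm² − (Σfm)²/n = 143248 − 4068²/138 = 23330.4348
Population variance = 23330.4348 / 138 = 169.0611

169.061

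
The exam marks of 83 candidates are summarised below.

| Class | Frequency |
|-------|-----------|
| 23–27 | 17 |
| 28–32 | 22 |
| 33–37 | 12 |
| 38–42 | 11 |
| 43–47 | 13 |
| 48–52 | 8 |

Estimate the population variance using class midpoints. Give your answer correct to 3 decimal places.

67.680

Midpoints: 25, 30, 35, 40, 45, 50
n = 83, Σfm = 2930, mean = 35.3012
Σfm² = 109050
Σf(m − x̄)² = Σfm² − (Σfm)²/n = 109050 − 2930²/83 = 5617.4699
Population variance = 5617.4699 / 83 = 67.6804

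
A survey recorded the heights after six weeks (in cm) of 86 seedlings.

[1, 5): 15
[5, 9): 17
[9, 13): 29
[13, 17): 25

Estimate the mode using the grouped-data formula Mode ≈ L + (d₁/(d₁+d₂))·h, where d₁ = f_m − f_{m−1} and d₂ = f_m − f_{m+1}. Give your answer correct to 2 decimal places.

Modal class: [9, 13) (highest frequency 29).
d₁ = 29 − 17 = 12, d₂ = 29 − 25 = 4
Mode ≈ 9 + (12/(12+4)) × 4 = 9 + 3.0000 = 12.0000

12.00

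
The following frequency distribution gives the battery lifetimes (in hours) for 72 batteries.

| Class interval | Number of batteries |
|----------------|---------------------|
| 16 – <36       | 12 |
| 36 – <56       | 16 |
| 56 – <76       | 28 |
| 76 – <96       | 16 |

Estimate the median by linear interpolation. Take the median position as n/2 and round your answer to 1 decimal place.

Cumulative frequencies: 12, 28, 56, 72
n = 72; position = n/2 = 36.
This falls in the class 56 – <76: L = 56, F = 28, f = 28, h = 20.
Median ≈ 56 + ((36 − 28) / 28) × 20 = 61.7143

61.7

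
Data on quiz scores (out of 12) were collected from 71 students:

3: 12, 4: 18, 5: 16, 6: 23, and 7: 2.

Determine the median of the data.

Cumulative frequencies: 12, 30, 46, 69, 71
n = 71, so the median is the value in position (n+1)/2 = 36.
Position 36 falls at value 5.

5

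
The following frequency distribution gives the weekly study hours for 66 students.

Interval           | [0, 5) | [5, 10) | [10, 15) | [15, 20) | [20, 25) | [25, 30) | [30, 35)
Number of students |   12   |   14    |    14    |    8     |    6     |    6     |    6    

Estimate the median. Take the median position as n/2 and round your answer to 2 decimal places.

12.50

Cumulative frequencies: 12, 26, 40, 48, 54, 60, 66
n = 66; position = n/2 = 33.
This falls in the class [10, 15): L = 10, F = 26, f = 14, h = 5.
Median ≈ 10 + ((33 − 26) / 14) × 5 = 12.5000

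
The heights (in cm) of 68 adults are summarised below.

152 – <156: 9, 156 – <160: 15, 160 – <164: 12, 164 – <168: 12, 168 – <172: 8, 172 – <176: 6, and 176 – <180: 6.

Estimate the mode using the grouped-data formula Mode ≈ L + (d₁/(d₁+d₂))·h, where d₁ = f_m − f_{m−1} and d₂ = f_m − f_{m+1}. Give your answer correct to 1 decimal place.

158.7

Modal class: 156 – <160 (highest frequency 15).
d₁ = 15 − 9 = 6, d₂ = 15 − 12 = 3
Mode ≈ 156 + (6/(6+3)) × 4 = 156 + 2.6667 = 158.6667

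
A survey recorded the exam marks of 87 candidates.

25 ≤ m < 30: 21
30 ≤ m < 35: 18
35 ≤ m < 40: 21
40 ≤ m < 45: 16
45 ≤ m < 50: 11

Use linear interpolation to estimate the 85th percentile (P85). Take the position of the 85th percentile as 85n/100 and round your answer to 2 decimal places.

Cumulative frequencies: 21, 39, 60, 76, 87
n = 87; position = 85n/100 = 73.95.
This falls in the class 40 ≤ m < 45: L = 40, F = 60, f = 16, h = 5.
85th percentile ≈ 40 + ((73.95 − 60) / 16) × 5 = 44.3594

44.36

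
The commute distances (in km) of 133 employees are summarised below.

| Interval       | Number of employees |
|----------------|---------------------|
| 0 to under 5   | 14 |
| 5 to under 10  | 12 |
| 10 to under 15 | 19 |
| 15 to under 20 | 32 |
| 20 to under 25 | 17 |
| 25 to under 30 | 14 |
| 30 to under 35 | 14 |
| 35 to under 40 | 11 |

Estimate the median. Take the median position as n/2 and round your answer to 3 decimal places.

18.359

Cumulative frequencies: 14, 26, 45, 77, 94, 108, 122, 133
n = 133; position = n/2 = 66.5.
This falls in the class 15 to under 20: L = 15, F = 45, f = 32, h = 5.
Median ≈ 15 + ((66.5 − 45) / 32) × 5 = 18.3594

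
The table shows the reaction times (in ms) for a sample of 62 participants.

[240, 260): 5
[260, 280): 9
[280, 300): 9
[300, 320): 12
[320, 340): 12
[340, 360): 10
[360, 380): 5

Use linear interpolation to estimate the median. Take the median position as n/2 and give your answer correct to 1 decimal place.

Cumulative frequencies: 5, 14, 23, 35, 47, 57, 62
n = 62; position = n/2 = 31.
This falls in the class [300, 320): L = 300, F = 23, f = 12, h = 20.
Median ≈ 300 + ((31 − 23) / 12) × 20 = 313.3333

313.3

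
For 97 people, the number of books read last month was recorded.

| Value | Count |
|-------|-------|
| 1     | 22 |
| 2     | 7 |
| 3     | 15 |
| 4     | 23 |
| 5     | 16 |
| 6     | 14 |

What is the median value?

Cumulative frequencies: 22, 29, 44, 67, 83, 97
n = 97, so the median is the value in position (n+1)/2 = 49.
Position 49 falls at value 4.

4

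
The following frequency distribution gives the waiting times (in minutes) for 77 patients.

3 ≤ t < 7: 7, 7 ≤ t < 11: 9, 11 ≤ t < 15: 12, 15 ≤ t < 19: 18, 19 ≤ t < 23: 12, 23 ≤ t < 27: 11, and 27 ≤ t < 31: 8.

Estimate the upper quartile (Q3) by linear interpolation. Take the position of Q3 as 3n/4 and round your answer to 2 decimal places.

22.92

Cumulative frequencies: 7, 16, 28, 46, 58, 69, 77
n = 77; position = 3n/4 = 57.75.
This falls in the class 19 ≤ t < 23: L = 19, F = 46, f = 12, h = 4.
Upper quartile ≈ 19 + ((57.75 − 46) / 12) × 4 = 22.9167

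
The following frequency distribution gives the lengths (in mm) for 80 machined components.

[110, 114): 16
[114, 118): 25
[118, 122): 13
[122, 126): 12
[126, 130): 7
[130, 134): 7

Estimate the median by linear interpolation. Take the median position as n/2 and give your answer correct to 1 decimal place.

Cumulative frequencies: 16, 41, 54, 66, 73, 80
n = 80; position = n/2 = 40.
This falls in the class [114, 118): L = 114, F = 16, f = 25, h = 4.
Median ≈ 114 + ((40 − 16) / 25) × 4 = 117.8400

117.8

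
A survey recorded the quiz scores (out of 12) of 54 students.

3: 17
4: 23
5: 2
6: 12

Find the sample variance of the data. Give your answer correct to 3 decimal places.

Values: 3, 4, 5, 6
n = 54, Σfx = 225, mean = 4.1667
Σfx² = 1003
Σf(x − x̄)² = Σfx² − (Σfx)²/n = 1003 − 225²/54 = 65.5000
Sample variance = 65.5000 / 53 = 1.2358

1.236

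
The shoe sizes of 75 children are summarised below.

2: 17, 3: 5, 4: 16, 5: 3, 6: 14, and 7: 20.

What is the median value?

Cumulative frequencies: 17, 22, 38, 41, 55, 75
n = 75, so the median is the value in position (n+1)/2 = 38.
Position 38 falls at value 4.

4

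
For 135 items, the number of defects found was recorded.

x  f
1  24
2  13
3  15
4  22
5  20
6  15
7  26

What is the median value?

Cumulative frequencies: 24, 37, 52, 74, 94, 109, 135
n = 135, so the median is the value in position (n+1)/2 = 68.
Position 68 falls at value 4.

4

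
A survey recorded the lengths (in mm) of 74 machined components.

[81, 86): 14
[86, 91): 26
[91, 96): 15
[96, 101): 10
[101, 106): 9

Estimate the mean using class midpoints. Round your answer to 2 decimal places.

91.74

Midpoints: 83.5, 88.5, 93.5, 98.5, 103.5
Σfm = 14×83.5 + 26×88.5 + 15×93.5 + 10×98.5 + 9×103.5 = 6789
n = Σf = 74
Mean = 6789 / 74 = 91.7432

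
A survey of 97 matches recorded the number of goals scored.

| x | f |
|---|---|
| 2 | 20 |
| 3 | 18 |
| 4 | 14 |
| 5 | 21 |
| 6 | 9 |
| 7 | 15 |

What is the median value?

Cumulative frequencies: 20, 38, 52, 73, 82, 97
n = 97, so the median is the value in position (n+1)/2 = 49.
Position 49 falls at value 4.

4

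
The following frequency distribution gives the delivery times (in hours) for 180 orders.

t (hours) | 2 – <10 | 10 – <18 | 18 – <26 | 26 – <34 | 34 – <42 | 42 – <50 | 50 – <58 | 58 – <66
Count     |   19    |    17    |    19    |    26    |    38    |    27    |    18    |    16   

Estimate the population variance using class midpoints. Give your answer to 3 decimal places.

Midpoints: 6, 14, 22, 30, 38, 46, 54, 62
n = 180, Σfm = 6200, mean = 34.4444
Σfm² = 262608
Σf(m − x̄)² = Σfm² − (Σfm)²/n = 262608 − 6200²/180 = 49052.4444
Population variance = 49052.4444 / 180 = 272.5136

272.514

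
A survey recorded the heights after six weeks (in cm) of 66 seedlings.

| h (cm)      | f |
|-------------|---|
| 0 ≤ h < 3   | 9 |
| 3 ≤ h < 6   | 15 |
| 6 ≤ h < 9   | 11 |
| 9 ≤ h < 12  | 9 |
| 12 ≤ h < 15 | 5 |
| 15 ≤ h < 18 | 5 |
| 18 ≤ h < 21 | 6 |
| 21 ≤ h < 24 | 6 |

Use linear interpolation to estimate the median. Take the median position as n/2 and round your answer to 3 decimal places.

Cumulative frequencies: 9, 24, 35, 44, 49, 54, 60, 66
n = 66; position = n/2 = 33.
This falls in the class 6 ≤ h < 9: L = 6, F = 24, f = 11, h = 3.
Median ≈ 6 + ((33 − 24) / 11) × 3 = 8.4545

8.455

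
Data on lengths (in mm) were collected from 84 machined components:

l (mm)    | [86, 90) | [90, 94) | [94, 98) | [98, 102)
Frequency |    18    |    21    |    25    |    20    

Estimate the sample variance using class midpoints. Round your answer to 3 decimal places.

Midpoints: 88, 92, 96, 100
n = 84, Σfm = 7916, mean = 94.2381
Σfm² = 747536
Σf(m − x̄)² = Σfm² − (Σfm)²/n = 747536 − 7916²/84 = 1547.2381
Sample variance = 1547.2381 / 83 = 18.6414

18.641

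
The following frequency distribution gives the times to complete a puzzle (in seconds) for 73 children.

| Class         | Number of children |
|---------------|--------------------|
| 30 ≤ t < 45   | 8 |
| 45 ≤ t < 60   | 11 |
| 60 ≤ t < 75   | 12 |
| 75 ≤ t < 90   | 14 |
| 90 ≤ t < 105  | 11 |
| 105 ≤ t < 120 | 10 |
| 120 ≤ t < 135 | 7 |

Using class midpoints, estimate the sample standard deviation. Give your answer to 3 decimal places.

27.472

Midpoints: 37.5, 52.5, 67.5, 82.5, 97.5, 112.5, 127.5
n = 73, Σfm = 5932.5, mean = 81.2671
Σfm² = 536456.25
Σf(m − x̄)² = Σfm² − (Σfm)²/n = 536456.25 − 5932.5²/73 = 54339.0411
Sample variance = 54339.0411 / 72 = 754.7089
Standard deviation = √754.7089 = 27.4720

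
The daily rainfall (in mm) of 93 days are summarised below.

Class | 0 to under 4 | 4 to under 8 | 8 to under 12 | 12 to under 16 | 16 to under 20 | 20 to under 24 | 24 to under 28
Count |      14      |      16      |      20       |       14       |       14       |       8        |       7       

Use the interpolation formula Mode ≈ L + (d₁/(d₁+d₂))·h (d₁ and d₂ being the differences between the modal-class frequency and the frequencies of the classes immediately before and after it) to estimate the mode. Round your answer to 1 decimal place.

Modal class: 8 to under 12 (highest frequency 20).
d₁ = 20 − 16 = 4, d₂ = 20 − 14 = 6
Mode ≈ 8 + (4/(4+6)) × 4 = 8 + 1.6000 = 9.6000

9.6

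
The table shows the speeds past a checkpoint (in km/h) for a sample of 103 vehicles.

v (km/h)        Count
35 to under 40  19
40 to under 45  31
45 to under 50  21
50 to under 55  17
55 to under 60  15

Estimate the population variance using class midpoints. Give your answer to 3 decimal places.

Midpoints: 37.5, 42.5, 47.5, 52.5, 57.5
n = 103, Σfm = 4782.5, mean = 46.4320
Σfm² = 226543.75
Σf(m − x̄)² = Σfm² − (Σfm)²/n = 226543.75 − 4782.5²/103 = 4482.5243
Population variance = 4482.5243 / 103 = 43.5197

43.520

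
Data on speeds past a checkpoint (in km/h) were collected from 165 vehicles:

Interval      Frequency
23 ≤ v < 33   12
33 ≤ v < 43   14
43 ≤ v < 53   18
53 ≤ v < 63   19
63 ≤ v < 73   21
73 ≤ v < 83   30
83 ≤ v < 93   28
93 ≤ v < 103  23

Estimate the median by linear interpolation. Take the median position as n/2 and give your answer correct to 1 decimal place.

Cumulative frequencies: 12, 26, 44, 63, 84, 114, 142, 165
n = 165; position = n/2 = 82.5.
This falls in the class 63 ≤ v < 73: L = 63, F = 63, f = 21, h = 10.
Median ≈ 63 + ((82.5 − 63) / 21) × 10 = 72.2857

72.3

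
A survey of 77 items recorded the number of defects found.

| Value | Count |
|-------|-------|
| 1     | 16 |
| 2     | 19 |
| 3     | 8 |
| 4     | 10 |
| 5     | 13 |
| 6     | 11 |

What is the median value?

Cumulative frequencies: 16, 35, 43, 53, 66, 77
n = 77, so the median is the value in position (n+1)/2 = 39.
Position 39 falls at value 3.

3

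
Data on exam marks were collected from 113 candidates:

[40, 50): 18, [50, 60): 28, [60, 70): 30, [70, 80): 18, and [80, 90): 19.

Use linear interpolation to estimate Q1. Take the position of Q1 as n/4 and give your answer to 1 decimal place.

53.7

Cumulative frequencies: 18, 46, 76, 94, 113
n = 113; position = n/4 = 28.25.
This falls in the class [50, 60): L = 50, F = 18, f = 28, h = 10.
Lower quartile ≈ 50 + ((28.25 − 18) / 28) × 10 = 53.6607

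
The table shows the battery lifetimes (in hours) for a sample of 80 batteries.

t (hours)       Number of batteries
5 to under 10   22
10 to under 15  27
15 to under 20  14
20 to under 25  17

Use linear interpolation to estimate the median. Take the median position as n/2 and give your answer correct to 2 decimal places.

13.33

Cumulative frequencies: 22, 49, 63, 80
n = 80; position = n/2 = 40.
This falls in the class 10 to under 15: L = 10, F = 22, f = 27, h = 5.
Median ≈ 10 + ((40 − 22) / 27) × 5 = 13.3333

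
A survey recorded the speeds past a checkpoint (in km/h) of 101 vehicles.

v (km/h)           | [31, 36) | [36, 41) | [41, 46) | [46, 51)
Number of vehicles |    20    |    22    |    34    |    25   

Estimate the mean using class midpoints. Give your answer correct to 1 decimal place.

Midpoints: 33.5, 38.5, 43.5, 48.5
Σfm = 20×33.5 + 22×38.5 + 34×43.5 + 25×48.5 = 4208.5
n = Σf = 101
Mean = 4208.5 / 101 = 41.6683

41.7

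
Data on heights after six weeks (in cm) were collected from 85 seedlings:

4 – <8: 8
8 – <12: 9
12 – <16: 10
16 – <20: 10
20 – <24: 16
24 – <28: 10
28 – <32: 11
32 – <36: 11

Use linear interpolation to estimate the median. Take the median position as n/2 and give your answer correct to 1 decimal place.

Cumulative frequencies: 8, 17, 27, 37, 53, 63, 74, 85
n = 85; position = n/2 = 42.5.
This falls in the class 20 – <24: L = 20, F = 37, f = 16, h = 4.
Median ≈ 20 + ((42.5 − 37) / 16) × 4 = 21.3750

21.4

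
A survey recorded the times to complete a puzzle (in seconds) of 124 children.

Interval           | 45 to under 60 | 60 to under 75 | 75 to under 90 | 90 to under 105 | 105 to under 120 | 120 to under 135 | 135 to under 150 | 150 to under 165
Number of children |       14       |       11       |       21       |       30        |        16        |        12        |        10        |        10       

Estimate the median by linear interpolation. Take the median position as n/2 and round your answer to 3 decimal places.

Cumulative frequencies: 14, 25, 46, 76, 92, 104, 114, 124
n = 124; position = n/2 = 62.
This falls in the class 90 to under 105: L = 90, F = 46, f = 30, h = 15.
Median ≈ 90 + ((62 − 46) / 30) × 15 = 98.0000

98.000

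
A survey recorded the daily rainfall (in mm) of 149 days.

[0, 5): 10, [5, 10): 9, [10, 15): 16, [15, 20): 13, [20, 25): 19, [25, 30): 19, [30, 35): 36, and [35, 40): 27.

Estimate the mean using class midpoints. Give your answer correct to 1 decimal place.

24.5

Midpoints: 2.5, 7.5, 12.5, 17.5, 22.5, 27.5, 32.5, 37.5
Σfm = 10×2.5 + 9×7.5 + 16×12.5 + 13×17.5 + 19×22.5 + 19×27.5 + 36×32.5 + 27×37.5 = 3652.5
n = Σf = 149
Mean = 3652.5 / 149 = 24.5134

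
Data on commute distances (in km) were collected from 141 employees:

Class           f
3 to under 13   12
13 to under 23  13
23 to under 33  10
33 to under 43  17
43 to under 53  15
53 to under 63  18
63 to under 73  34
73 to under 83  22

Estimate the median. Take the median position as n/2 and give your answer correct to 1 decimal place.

Cumulative frequencies: 12, 25, 35, 52, 67, 85, 119, 141
n = 141; position = n/2 = 70.5.
This falls in the class 53 to under 63: L = 53, F = 67, f = 18, h = 10.
Median ≈ 53 + ((70.5 − 67) / 18) × 10 = 54.9444

54.9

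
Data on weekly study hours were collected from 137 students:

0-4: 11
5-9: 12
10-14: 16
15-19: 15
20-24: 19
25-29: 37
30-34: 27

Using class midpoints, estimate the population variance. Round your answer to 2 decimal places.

Midpoints: 2, 7, 12, 17, 22, 27, 32
n = 137, Σfm = 2834, mean = 20.6861
Σfm² = 71088
Σf(m − x̄)² = Σfm² − (Σfm)²/n = 71088 − 2834²/137 = 12463.5036
Population variance = 12463.5036 / 137 = 90.9745

90.97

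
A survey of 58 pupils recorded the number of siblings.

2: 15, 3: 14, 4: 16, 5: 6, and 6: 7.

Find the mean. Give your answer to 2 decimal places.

3.59

Values: 2, 3, 4, 5, 6
Σfx = 15×2 + 14×3 + 16×4 + 6×5 + 7×6 = 208
n = Σf = 58
Mean = 208 / 58 = 3.5862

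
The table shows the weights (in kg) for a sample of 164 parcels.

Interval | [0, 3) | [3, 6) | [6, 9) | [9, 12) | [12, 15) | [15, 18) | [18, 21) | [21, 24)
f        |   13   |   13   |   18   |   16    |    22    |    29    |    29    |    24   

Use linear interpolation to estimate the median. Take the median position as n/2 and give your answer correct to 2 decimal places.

Cumulative frequencies: 13, 26, 44, 60, 82, 111, 140, 164
n = 164; position = n/2 = 82.
This falls in the class [12, 15): L = 12, F = 60, f = 22, h = 3.
Median ≈ 12 + ((82 − 60) / 22) × 3 = 15.0000

15.00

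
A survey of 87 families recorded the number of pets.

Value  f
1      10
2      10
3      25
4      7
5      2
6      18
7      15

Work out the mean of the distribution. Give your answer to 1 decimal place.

Values: 1, 2, 3, 4, 5, 6, 7
Σfx = 10×1 + 10×2 + 25×3 + 7×4 + 2×5 + 18×6 + 15×7 = 356
n = Σf = 87
Mean = 356 / 87 = 4.0920

4.1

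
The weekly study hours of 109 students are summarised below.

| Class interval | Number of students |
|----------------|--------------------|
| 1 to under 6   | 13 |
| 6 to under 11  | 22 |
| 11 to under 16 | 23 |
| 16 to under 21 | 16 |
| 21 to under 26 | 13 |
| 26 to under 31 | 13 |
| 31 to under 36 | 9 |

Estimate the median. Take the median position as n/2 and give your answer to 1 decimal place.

15.2

Cumulative frequencies: 13, 35, 58, 74, 87, 100, 109
n = 109; position = n/2 = 54.5.
This falls in the class 11 to under 16: L = 11, F = 35, f = 23, h = 5.
Median ≈ 11 + ((54.5 − 35) / 23) × 5 = 15.2391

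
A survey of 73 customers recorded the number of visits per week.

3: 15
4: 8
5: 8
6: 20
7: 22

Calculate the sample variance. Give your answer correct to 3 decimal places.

Values: 3, 4, 5, 6, 7
n = 73, Σfx = 391, mean = 5.3562
Σfx² = 2261
Σf(x − x̄)² = Σfx² − (Σfx)²/n = 2261 − 391²/73 = 166.7397
Sample variance = 166.7397 / 72 = 2.3158

2.316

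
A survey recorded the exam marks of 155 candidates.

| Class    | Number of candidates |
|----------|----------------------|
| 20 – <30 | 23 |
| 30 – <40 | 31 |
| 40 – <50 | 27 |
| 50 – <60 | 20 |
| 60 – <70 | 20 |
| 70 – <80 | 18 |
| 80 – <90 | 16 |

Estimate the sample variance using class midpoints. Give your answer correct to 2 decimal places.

373.50

Midpoints: 25, 35, 45, 55, 65, 75, 85
n = 155, Σfm = 7985, mean = 51.5161
Σfm² = 468875
Σf(m − x̄)² = Σfm² − (Σfm)²/n = 468875 − 7985²/155 = 57518.7097
Sample variance = 57518.7097 / 154 = 373.4981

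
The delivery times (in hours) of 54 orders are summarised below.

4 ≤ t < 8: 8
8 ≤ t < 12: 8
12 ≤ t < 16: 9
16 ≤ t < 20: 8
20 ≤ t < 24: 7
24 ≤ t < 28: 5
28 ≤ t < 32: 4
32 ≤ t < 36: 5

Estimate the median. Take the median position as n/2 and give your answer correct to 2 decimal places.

Cumulative frequencies: 8, 16, 25, 33, 40, 45, 49, 54
n = 54; position = n/2 = 27.
This falls in the class 16 ≤ t < 20: L = 16, F = 25, f = 8, h = 4.
Median ≈ 16 + ((27 − 25) / 8) × 4 = 17.0000

17.00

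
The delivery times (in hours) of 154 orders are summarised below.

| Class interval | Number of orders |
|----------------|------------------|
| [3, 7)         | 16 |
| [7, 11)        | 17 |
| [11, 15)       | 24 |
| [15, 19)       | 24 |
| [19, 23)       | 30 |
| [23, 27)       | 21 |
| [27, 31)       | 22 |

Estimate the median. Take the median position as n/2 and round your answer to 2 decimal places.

18.33

Cumulative frequencies: 16, 33, 57, 81, 111, 132, 154
n = 154; position = n/2 = 77.
This falls in the class [15, 19): L = 15, F = 57, f = 24, h = 4.
Median ≈ 15 + ((77 − 57) / 24) × 4 = 18.3333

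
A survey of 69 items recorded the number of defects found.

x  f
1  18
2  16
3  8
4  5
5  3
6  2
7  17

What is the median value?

Cumulative frequencies: 18, 34, 42, 47, 50, 52, 69
n = 69, so the median is the value in position (n+1)/2 = 35.
Position 35 falls at value 3.

3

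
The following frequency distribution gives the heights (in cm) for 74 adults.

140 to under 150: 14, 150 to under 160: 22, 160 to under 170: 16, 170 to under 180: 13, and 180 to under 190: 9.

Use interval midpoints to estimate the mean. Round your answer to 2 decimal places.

162.43

Midpoints: 145, 155, 165, 175, 185
Σfm = 14×145 + 22×155 + 16×165 + 13×175 + 9×185 = 12020
n = Σf = 74
Mean = 12020 / 74 = 162.4324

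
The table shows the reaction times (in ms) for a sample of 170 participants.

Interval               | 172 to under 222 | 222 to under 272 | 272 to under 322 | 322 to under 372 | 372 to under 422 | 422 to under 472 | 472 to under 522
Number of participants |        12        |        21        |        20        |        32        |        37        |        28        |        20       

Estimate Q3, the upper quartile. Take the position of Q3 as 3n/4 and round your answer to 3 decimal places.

431.821

Cumulative frequencies: 12, 33, 53, 85, 122, 150, 170
n = 170; position = 3n/4 = 127.5.
This falls in the class 422 to under 472: L = 422, F = 122, f = 28, h = 50.
Upper quartile ≈ 422 + ((127.5 − 122) / 28) × 50 = 431.8214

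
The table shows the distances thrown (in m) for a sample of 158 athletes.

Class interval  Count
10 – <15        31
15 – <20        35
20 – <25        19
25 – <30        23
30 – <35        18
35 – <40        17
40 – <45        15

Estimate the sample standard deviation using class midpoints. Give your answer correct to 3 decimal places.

Midpoints: 12.5, 17.5, 22.5, 27.5, 32.5, 37.5, 42.5
n = 158, Σfm = 3920, mean = 24.8101
Σfm² = 112587.5
Σf(m − x̄)² = Σfm² − (Σfm)²/n = 112587.5 − 3920²/158 = 15331.8038
Sample variance = 15331.8038 / 157 = 97.6548
Standard deviation = √97.6548 = 9.8820

9.882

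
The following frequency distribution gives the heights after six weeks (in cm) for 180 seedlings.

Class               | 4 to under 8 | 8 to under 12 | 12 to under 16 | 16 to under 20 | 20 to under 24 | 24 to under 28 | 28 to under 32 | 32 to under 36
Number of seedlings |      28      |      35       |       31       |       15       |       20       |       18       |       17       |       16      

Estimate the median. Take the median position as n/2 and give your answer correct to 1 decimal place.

15.5

Cumulative frequencies: 28, 63, 94, 109, 129, 147, 164, 180
n = 180; position = n/2 = 90.
This falls in the class 12 to under 16: L = 12, F = 63, f = 31, h = 4.
Median ≈ 12 + ((90 − 63) / 31) × 4 = 15.4839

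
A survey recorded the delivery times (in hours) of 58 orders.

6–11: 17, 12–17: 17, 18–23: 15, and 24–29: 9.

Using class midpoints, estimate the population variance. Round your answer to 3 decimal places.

39.467

Midpoints: 8.5, 14.5, 20.5, 26.5
n = 58, Σfm = 937, mean = 16.1552
Σfm² = 17426.5
Σf(m − x̄)² = Σfm² − (Σfm)²/n = 17426.5 − 937²/58 = 2289.1034
Population variance = 2289.1034 / 58 = 39.4673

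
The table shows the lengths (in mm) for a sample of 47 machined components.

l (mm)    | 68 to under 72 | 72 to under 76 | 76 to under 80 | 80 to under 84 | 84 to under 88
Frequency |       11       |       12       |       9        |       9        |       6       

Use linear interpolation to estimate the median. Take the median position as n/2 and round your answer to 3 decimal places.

Cumulative frequencies: 11, 23, 32, 41, 47
n = 47; position = n/2 = 23.5.
This falls in the class 76 to under 80: L = 76, F = 23, f = 9, h = 4.
Median ≈ 76 + ((23.5 − 23) / 9) × 4 = 76.2222

76.222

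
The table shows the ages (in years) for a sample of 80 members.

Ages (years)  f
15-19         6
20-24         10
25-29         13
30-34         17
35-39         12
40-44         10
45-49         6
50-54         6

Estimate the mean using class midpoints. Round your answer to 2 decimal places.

Midpoints: 17, 22, 27, 32, 37, 42, 47, 52
Σfm = 6×17 + 10×22 + 13×27 + 17×32 + 12×37 + 10×42 + 6×47 + 6×52 = 2675
n = Σf = 80
Mean = 2675 / 80 = 33.4375

33.44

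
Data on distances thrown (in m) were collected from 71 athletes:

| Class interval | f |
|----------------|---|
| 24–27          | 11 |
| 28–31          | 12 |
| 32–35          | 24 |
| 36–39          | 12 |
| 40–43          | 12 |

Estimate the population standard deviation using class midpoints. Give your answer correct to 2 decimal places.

5.11

Midpoints: 25.5, 29.5, 33.5, 37.5, 41.5
n = 71, Σfm = 2386.5, mean = 33.6127
Σfm² = 82071.75
Σf(m − x̄)² = Σfm² − (Σfm)²/n = 82071.75 − 2386.5²/71 = 1855.0986
Population variance = 1855.0986 / 71 = 26.1281
Standard deviation = √26.1281 = 5.1116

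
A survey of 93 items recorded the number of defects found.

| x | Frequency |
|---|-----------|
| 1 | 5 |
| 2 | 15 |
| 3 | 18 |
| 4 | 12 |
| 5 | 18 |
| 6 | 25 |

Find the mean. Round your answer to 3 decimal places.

4.054

Values: 1, 2, 3, 4, 5, 6
Σfx = 5×1 + 15×2 + 18×3 + 12×4 + 18×5 + 25×6 = 377
n = Σf = 93
Mean = 377 / 93 = 4.0538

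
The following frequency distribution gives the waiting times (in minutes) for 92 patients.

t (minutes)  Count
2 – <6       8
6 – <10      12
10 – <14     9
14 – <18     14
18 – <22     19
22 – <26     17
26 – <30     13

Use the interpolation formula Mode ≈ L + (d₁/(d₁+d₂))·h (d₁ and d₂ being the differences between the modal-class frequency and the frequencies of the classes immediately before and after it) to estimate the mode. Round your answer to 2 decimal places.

Modal class: 18 – <22 (highest frequency 19).
d₁ = 19 − 14 = 5, d₂ = 19 − 17 = 2
Mode ≈ 18 + (5/(5+2)) × 4 = 18 + 2.8571 = 20.8571

20.86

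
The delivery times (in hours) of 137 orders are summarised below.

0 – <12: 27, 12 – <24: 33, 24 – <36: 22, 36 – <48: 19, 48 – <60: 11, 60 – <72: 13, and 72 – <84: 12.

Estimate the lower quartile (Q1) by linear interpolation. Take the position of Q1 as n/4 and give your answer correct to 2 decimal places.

Cumulative frequencies: 27, 60, 82, 101, 112, 125, 137
n = 137; position = n/4 = 34.25.
This falls in the class 12 – <24: L = 12, F = 27, f = 33, h = 12.
Lower quartile ≈ 12 + ((34.25 − 27) / 33) × 12 = 14.6364

14.64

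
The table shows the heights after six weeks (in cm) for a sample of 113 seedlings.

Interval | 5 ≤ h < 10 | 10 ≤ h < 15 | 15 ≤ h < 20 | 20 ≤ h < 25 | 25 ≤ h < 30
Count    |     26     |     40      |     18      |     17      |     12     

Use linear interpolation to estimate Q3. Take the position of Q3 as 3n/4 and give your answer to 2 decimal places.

Cumulative frequencies: 26, 66, 84, 101, 113
n = 113; position = 3n/4 = 84.75.
This falls in the class 20 ≤ h < 25: L = 20, F = 84, f = 17, h = 5.
Upper quartile ≈ 20 + ((84.75 − 84) / 17) × 5 = 20.2206

20.22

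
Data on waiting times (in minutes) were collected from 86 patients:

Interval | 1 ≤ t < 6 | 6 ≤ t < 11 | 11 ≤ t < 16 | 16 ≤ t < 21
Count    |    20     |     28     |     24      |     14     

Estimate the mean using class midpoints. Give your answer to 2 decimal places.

10.36

Midpoints: 3.5, 8.5, 13.5, 18.5
Σfm = 20×3.5 + 28×8.5 + 24×13.5 + 14×18.5 = 891
n = Σf = 86
Mean = 891 / 86 = 10.3605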